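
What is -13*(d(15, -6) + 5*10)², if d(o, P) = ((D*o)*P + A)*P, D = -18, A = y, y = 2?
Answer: -1218634612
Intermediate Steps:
A = 2
d(o, P) = P*(2 - 18*P*o) (d(o, P) = ((-18*o)*P + 2)*P = (-18*P*o + 2)*P = (2 - 18*P*o)*P = P*(2 - 18*P*o))
-13*(d(15, -6) + 5*10)² = -13*(2*(-6)*(1 - 9*(-6)*15) + 5*10)² = -13*(2*(-6)*(1 + 810) + 50)² = -13*(2*(-6)*811 + 50)² = -13*(-9732 + 50)² = -13*(-9682)² = -13*93741124 = -1218634612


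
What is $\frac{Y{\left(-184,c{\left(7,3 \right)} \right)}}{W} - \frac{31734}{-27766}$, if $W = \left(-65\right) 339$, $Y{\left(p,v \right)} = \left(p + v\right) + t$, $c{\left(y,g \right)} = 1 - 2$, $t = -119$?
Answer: $\frac{353849777}{305911905} \approx 1.1567$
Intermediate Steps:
$c{\left(y,g \right)} = -1$ ($c{\left(y,g \right)} = 1 - 2 = -1$)
$Y{\left(p,v \right)} = -119 + p + v$ ($Y{\left(p,v \right)} = \left(p + v\right) - 119 = -119 + p + v$)
$W = -22035$
$\frac{Y{\left(-184,c{\left(7,3 \right)} \right)}}{W} - \frac{31734}{-27766} = \frac{-119 - 184 - 1}{-22035} - \frac{31734}{-27766} = \left(-304\right) \left(- \frac{1}{22035}\right) - - \frac{15867}{13883} = \frac{304}{22035} + \frac{15867}{13883} = \frac{353849777}{305911905}$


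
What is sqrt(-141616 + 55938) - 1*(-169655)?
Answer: 169655 + I*sqrt(85678) ≈ 1.6966e+5 + 292.71*I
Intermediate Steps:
sqrt(-141616 + 55938) - 1*(-169655) = sqrt(-85678) + 169655 = I*sqrt(85678) + 169655 = 169655 + I*sqrt(85678)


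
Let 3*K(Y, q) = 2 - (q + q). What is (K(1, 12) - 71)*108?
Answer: -8460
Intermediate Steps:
K(Y, q) = ⅔ - 2*q/3 (K(Y, q) = (2 - (q + q))/3 = (2 - 2*q)/3 = ⅔ - 2*q/3)
(K(1, 12) - 71)*108 = ((⅔ - ⅔*12) - 71)*108 = ((⅔ - 8) - 71)*108 = (-22/3 - 71)*108 = -235/3*108 = -8460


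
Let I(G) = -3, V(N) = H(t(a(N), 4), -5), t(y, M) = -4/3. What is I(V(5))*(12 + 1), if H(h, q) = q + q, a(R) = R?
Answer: -39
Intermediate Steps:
t(y, M) = -4/3 (t(y, M) = -4*1/3 = -4/3)
H(h, q) = 2*q
V(N) = -10 (V(N) = 2*(-5) = -10)
I(V(5))*(12 + 1) = -3*(12 + 1) = -3*13 = -39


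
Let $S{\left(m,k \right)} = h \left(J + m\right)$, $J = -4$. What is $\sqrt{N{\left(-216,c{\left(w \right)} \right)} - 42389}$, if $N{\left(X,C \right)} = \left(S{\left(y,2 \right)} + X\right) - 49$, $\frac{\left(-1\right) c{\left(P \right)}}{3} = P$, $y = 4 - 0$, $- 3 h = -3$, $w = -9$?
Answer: $i \sqrt{42654} \approx 206.53 i$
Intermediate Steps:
$h = 1$ ($h = \left(- \frac{1}{3}\right) \left(-3\right) = 1$)
$y = 4$ ($y = 4 + 0 = 4$)
$S{\left(m,k \right)} = -4 + m$ ($S{\left(m,k \right)} = 1 \left(-4 + m\right) = -4 + m$)
$c{\left(P \right)} = - 3 P$
$N{\left(X,C \right)} = -49 + X$ ($N{\left(X,C \right)} = \left(\left(-4 + 4\right) + X\right) - 49 = \left(0 + X\right) - 49 = X - 49 = -49 + X$)
$\sqrt{N{\left(-216,c{\left(w \right)} \right)} - 42389} = \sqrt{\left(-49 - 216\right) - 42389} = \sqrt{-265 - 42389} = \sqrt{-42654} = i \sqrt{42654}$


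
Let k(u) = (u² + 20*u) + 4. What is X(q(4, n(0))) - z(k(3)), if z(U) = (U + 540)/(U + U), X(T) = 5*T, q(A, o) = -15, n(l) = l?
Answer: -11563/146 ≈ -79.199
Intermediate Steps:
k(u) = 4 + u² + 20*u
z(U) = (540 + U)/(2*U) (z(U) = (540 + U)/((2*U)) = (540 + U)*(1/(2*U)) = (540 + U)/(2*U))
X(q(4, n(0))) - z(k(3)) = 5*(-15) - (540 + (4 + 3² + 20*3))/(2*(4 + 3² + 20*3)) = -75 - (540 + (4 + 9 + 60))/(2*(4 + 9 + 60)) = -75 - (540 + 73)/(2*73) = -75 - 613/(2*73) = -75 - 1*613/146 = -75 - 613/146 = -11563/146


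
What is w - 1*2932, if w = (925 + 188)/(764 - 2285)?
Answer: -1486895/507 ≈ -2932.7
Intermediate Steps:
w = -371/507 (w = 1113/(-1521) = 1113*(-1/1521) = -371/507 ≈ -0.73176)
w - 1*2932 = -371/507 - 1*2932 = -371/507 - 2932 = -1486895/507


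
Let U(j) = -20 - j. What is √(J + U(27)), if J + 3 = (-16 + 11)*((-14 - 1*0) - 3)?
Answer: √35 ≈ 5.9161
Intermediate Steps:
J = 82 (J = -3 + (-16 + 11)*((-14 - 1*0) - 3) = -3 - 5*((-14 + 0) - 3) = -3 - 5*(-14 - 3) = -3 - 5*(-17) = -3 + 85 = 82)
√(J + U(27)) = √(82 + (-20 - 1*27)) = √(82 + (-20 - 27)) = √(82 - 47) = √35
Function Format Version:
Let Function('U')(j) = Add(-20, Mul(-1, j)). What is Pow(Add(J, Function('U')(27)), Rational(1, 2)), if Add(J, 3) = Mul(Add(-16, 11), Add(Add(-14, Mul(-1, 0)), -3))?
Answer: Pow(35, Rational(1, 2)) ≈ 5.9161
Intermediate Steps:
J = 82 (J = Add(-3, Mul(Add(-16, 11), Add(Add(-14, Mul(-1, 0)), -3))) = Add(-3, Mul(-5, Add(Add(-14, 0), -3))) = Add(-3, Mul(-5, Add(-14, -3))) = Add(-3, Mul(-5, -17)) = Add(-3, 85) = 82)
Pow(Add(J, Function('U')(27)), Rational(1, 2)) = Pow(Add(82, Add(-20, Mul(-1, 27))), Rational(1, 2)) = Pow(Add(82, Add(-20, -27)), Rational(1, 2)) = Pow(Add(82, -47), Rational(1, 2)) = Pow(35, Rational(1, 2))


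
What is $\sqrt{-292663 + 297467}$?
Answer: $2 \sqrt{1201} \approx 69.311$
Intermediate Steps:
$\sqrt{-292663 + 297467} = \sqrt{4804} = 2 \sqrt{1201}$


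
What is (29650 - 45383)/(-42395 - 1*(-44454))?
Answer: -15733/2059 ≈ -7.6411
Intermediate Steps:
(29650 - 45383)/(-42395 - 1*(-44454)) = -15733/(-42395 + 44454) = -15733/2059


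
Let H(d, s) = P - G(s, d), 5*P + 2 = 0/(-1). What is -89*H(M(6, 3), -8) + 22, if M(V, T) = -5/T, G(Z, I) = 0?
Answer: 288/5 ≈ 57.600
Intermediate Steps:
P = -⅖ (P = -⅖ + (0/(-1))/5 = -⅖ + (0*(-1))/5 = -⅖ + (⅕)*0 = -⅖ + 0 = -⅖ ≈ -0.40000)
H(d, s) = -⅖ (H(d, s) = -⅖ - 1*0 = -⅖ + 0 = -⅖)
-89*H(M(6, 3), -8) + 22 = -89*(-⅖) + 22 = 178/5 + 22 = 288/5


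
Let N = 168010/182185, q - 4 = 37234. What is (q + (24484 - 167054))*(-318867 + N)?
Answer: 1223802293812964/36437 ≈ 3.3587e+10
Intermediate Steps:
q = 37238 (q = 4 + 37234 = 37238)
N = 33602/36437 (N = 168010*(1/182185) = 33602/36437 ≈ 0.92219)
(q + (24484 - 167054))*(-318867 + N) = (37238 + (24484 - 167054))*(-318867 + 33602/36437) = (37238 - 142570)*(-11618523277/36437) = -105332*(-11618523277/36437) = 1223802293812964/36437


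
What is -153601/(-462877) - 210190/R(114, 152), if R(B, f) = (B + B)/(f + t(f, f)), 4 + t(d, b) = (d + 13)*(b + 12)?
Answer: -34830577292737/1388631 ≈ -2.5083e+7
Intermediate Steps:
t(d, b) = -4 + (12 + b)*(13 + d) (t(d, b) = -4 + (d + 13)*(b + 12) = -4 + (13 + d)*(12 + b) = -4 + (12 + b)*(13 + d))
R(B, f) = 2*B/(152 + f**2 + 26*f) (R(B, f) = (B + B)/(f + (152 + 12*f + 13*f + f*f)) = (2*B)/(f + (152 + 12*f + 13*f + f**2)) = (2*B)/(f + (152 + f**2 + 25*f)) = (2*B)/(152 + f**2 + 26*f) = 2*B/(152 + f**2 + 26*f))
-153601/(-462877) - 210190/R(114, 152) = -153601/(-462877) - 210190/(2*114/(152 + 152**2 + 26*152)) = -153601*(-1/462877) - 210190/(2*114/(152 + 23104 + 3952)) = 153601/462877 - 210190/(2*114/27208) = 153601/462877 - 210190/(2*114*(1/27208)) = 153601/462877 - 210190/3/358 = 153601/462877 - 210190*358/3 = 153601/462877 - 75248020/3 = -34830577292737/1388631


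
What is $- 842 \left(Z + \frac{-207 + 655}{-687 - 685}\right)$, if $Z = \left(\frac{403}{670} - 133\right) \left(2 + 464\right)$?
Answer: $\frac{852755016718}{16415} \approx 5.195 \cdot 10^{7}$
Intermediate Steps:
$Z = - \frac{20668731}{335}$ ($Z = \left(403 \cdot \frac{1}{670} - 133\right) 466 = \left(\frac{403}{670} - 133\right) 466 = \left(- \frac{88707}{670}\right) 466 = - \frac{20668731}{335} \approx -61698.0$)
$- 842 \left(Z + \frac{-207 + 655}{-687 - 685}\right) = - 842 \left(- \frac{20668731}{335} + \frac{-207 + 655}{-687 - 685}\right) = - 842 \left(- \frac{20668731}{335} + \frac{448}{-1372}\right) = - 842 \left(- \frac{20668731}{335} + 448 \left(- \frac{1}{1372}\right)\right) = - 842 \left(- \frac{20668731}{335} - \frac{16}{49}\right) = \left(-842\right) \left(- \frac{1012773179}{16415}\right) = \frac{852755016718}{16415}$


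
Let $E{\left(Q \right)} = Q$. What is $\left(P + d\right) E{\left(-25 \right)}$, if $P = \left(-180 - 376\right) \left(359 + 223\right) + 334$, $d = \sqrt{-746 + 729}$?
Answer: $8081450 - 25 i \sqrt{17} \approx 8.0814 \cdot 10^{6} - 103.08 i$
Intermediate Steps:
$d = i \sqrt{17}$ ($d = \sqrt{-17} = i \sqrt{17} \approx 4.1231 i$)
$P = -323258$ ($P = \left(-556\right) 582 + 334 = -323592 + 334 = -323258$)
$\left(P + d\right) E{\left(-25 \right)} = \left(-323258 + i \sqrt{17}\right) \left(-25\right) = 8081450 - 25 i \sqrt{17}$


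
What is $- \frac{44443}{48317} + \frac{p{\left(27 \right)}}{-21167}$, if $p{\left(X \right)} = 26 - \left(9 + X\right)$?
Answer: $- \frac{940241811}{1022725939} \approx -0.91935$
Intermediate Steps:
$p{\left(X \right)} = 17 - X$
$- \frac{44443}{48317} + \frac{p{\left(27 \right)}}{-21167} = - \frac{44443}{48317} + \frac{17 - 27}{-21167} = \left(-44443\right) \frac{1}{48317} + \left(17 - 27\right) \left(- \frac{1}{21167}\right) = - \frac{44443}{48317} - - \frac{10}{21167} = - \frac{44443}{48317} + \frac{10}{21167} = - \frac{940241811}{1022725939}$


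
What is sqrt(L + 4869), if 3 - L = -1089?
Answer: sqrt(5961) ≈ 77.208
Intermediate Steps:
L = 1092 (L = 3 - 1*(-1089) = 3 + 1089 = 1092)
sqrt(L + 4869) = sqrt(1092 + 4869) = sqrt(5961)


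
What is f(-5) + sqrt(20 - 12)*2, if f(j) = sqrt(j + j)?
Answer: 4*sqrt(2) + I*sqrt(10) ≈ 5.6569 + 3.1623*I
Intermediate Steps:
f(j) = sqrt(2)*sqrt(j) (f(j) = sqrt(2*j) = sqrt(2)*sqrt(j))
f(-5) + sqrt(20 - 12)*2 = sqrt(2)*sqrt(-5) + sqrt(20 - 12)*2 = sqrt(2)*(I*sqrt(5)) + sqrt(8)*2 = I*sqrt(10) + (2*sqrt(2))*2 = I*sqrt(10) + 4*sqrt(2) = 4*sqrt(2) + I*sqrt(10)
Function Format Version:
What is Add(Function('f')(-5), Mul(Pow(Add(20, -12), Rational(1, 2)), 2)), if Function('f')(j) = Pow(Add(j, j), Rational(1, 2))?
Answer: Add(Mul(4, Pow(2, Rational(1, 2))), Mul(I, Pow(10, Rational(1, 2)))) ≈ Add(5.6569, Mul(3.1623, I))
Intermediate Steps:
Function('f')(j) = Mul(Pow(2, Rational(1, 2)), Pow(j, Rational(1, 2))) (Function('f')(j) = Pow(Mul(2, j), Rational(1, 2)) = Mul(Pow(2, Rational(1, 2)), Pow(j, Rational(1, 2))))
Add(Function('f')(-5), Mul(Pow(Add(20, -12), Rational(1, 2)), 2)) = Add(Mul(Pow(2, Rational(1, 2)), Pow(-5, Rational(1, 2))), Mul(Pow(Add(20, -12), Rational(1, 2)), 2)) = Add(Mul(Pow(2, Rational(1, 2)), Mul(I, Pow(5, Rational(1, 2)))), Mul(Pow(8, Rational(1, 2)), 2)) = Add(Mul(I, Pow(10, Rational(1, 2))), Mul(Mul(2, Pow(2, Rational(1, 2))), 2)) = Add(Mul(I, Pow(10, Rational(1, 2))), Mul(4, Pow(2, Rational(1, 2)))) = Add(Mul(4, Pow(2, Rational(1, 2))), Mul(I, Pow(10, Rational(1, 2))))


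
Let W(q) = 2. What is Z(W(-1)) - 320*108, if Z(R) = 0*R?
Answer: -34560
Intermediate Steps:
Z(R) = 0
Z(W(-1)) - 320*108 = 0 - 320*108 = 0 - 34560 = -34560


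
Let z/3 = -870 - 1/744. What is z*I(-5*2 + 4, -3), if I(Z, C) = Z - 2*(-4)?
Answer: -647281/124 ≈ -5220.0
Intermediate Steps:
I(Z, C) = 8 + Z (I(Z, C) = Z + 8 = 8 + Z)
z = -647281/248 (z = 3*(-870 - 1/744) = 3*(-647281/744) = -647281/248 ≈ -2610.0)
z*I(-5*2 + 4, -3) = -647281*(8 + (-5*2 + 4))/248 = -647281*(8 + (-10 + 4))/248 = -647281*(8 - 6)/248 = -647281/248*2 = -647281/124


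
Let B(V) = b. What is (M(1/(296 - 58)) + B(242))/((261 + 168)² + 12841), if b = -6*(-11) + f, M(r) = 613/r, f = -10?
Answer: 10425/14063 ≈ 0.74131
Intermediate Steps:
b = 56 (b = -6*(-11) - 10 = 66 - 10 = 56)
B(V) = 56
(M(1/(296 - 58)) + B(242))/((261 + 168)² + 12841) = (613/(1/(296 - 58)) + 56)/((261 + 168)² + 12841) = (613/(1/238) + 56)/(429² + 12841) = (613/(1/238) + 56)/(184041 + 12841) = (613*238 + 56)/196882 = (145894 + 56)*(1/196882) = 145950*(1/196882) = 10425/14063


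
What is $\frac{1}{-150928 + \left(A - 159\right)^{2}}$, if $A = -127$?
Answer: $- \frac{1}{69132} \approx -1.4465 \cdot 10^{-5}$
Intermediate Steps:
$\frac{1}{-150928 + \left(A - 159\right)^{2}} = \frac{1}{-150928 + \left(-127 - 159\right)^{2}} = \frac{1}{-150928 + \left(-286\right)^{2}} = \frac{1}{-150928 + 81796} = \frac{1}{-69132} = - \frac{1}{69132}$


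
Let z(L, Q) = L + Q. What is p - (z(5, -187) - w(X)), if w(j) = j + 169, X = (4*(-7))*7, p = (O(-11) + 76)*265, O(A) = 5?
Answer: 21620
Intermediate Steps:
p = 21465 (p = (5 + 76)*265 = 81*265 = 21465)
X = -196 (X = -28*7 = -196)
w(j) = 169 + j
p - (z(5, -187) - w(X)) = 21465 - ((5 - 187) - (169 - 196)) = 21465 - (-182 - 1*(-27)) = 21465 - (-182 + 27) = 21465 - 1*(-155) = 21465 + 155 = 21620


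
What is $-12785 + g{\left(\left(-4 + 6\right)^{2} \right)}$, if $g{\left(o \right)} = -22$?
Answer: $-12807$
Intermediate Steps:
$-12785 + g{\left(\left(-4 + 6\right)^{2} \right)} = -12785 - 22 = -12807$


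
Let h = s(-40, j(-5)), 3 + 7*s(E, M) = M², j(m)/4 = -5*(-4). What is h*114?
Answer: 729258/7 ≈ 1.0418e+5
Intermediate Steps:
j(m) = 80 (j(m) = 4*(-5*(-4)) = 4*20 = 80)
s(E, M) = -3/7 + M²/7
h = 6397/7 (h = -3/7 + (⅐)*80² = -3/7 + (⅐)*6400 = -3/7 + 6400/7 = 6397/7 ≈ 913.86)
h*114 = (6397/7)*114 = 729258/7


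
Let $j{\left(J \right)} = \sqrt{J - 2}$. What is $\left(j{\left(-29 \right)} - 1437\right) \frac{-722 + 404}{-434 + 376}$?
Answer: $- \frac{228483}{29} + \frac{159 i \sqrt{31}}{29} \approx -7878.7 + 30.527 i$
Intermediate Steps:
$j{\left(J \right)} = \sqrt{-2 + J}$
$\left(j{\left(-29 \right)} - 1437\right) \frac{-722 + 404}{-434 + 376} = \left(\sqrt{-2 - 29} - 1437\right) \frac{-722 + 404}{-434 + 376} = \left(\sqrt{-31} - 1437\right) \left(- \frac{318}{-58}\right) = \left(i \sqrt{31} - 1437\right) \left(\left(-318\right) \left(- \frac{1}{58}\right)\right) = \left(-1437 + i \sqrt{31}\right) \frac{159}{29} = - \frac{228483}{29} + \frac{159 i \sqrt{31}}{29}$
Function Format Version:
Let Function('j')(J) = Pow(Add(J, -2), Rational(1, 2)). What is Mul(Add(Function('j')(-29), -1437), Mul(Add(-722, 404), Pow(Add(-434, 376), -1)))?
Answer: Add(Rational(-228483, 29), Mul(Rational(159, 29), I, Pow(31, Rational(1, 2)))) ≈ Add(-7878.7, Mul(30.527, I))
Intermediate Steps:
Function('j')(J) = Pow(Add(-2, J), Rational(1, 2))
Mul(Add(Function('j')(-29), -1437), Mul(Add(-722, 404), Pow(Add(-434, 376), -1))) = Mul(Add(Pow(Add(-2, -29), Rational(1, 2)), -1437), Mul(Add(-722, 404), Pow(Add(-434, 376), -1))) = Mul(Add(Pow(-31, Rational(1, 2)), -1437), Mul(-318, Pow(-58, -1))) = Mul(Add(Mul(I, Pow(31, Rational(1, 2))), -1437), Mul(-318, Rational(-1, 58))) = Mul(Add(-1437, Mul(I, Pow(31, Rational(1, 2)))), Rational(159, 29)) = Add(Rational(-228483, 29), Mul(Rational(159, 29), I, Pow(31, Rational(1, 2))))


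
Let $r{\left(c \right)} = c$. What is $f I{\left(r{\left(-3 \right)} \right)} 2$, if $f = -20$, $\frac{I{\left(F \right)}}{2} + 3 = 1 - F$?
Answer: $-80$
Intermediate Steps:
$I{\left(F \right)} = -4 - 2 F$ ($I{\left(F \right)} = -6 + 2 \left(1 - F\right) = -6 - \left(-2 + 2 F\right) = -4 - 2 F$)
$f I{\left(r{\left(-3 \right)} \right)} 2 = - 20 \left(-4 - -6\right) 2 = - 20 \left(-4 + 6\right) 2 = \left(-20\right) 2 \cdot 2 = \left(-40\right) 2 = -80$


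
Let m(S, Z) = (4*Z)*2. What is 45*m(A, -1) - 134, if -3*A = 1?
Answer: -494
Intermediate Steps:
A = -⅓ (A = -⅓*1 = -⅓ ≈ -0.33333)
m(S, Z) = 8*Z
45*m(A, -1) - 134 = 45*(8*(-1)) - 134 = 45*(-8) - 134 = -360 - 134 = -494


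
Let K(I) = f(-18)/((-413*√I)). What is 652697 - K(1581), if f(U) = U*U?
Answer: 652697 + 108*√1581/217651 ≈ 6.5270e+5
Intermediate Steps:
f(U) = U²
K(I) = -324/(413*√I) (K(I) = (-18)²/((-413*√I)) = 324*(-1/(413*√I)) = -324/(413*√I))
652697 - K(1581) = 652697 - (-324)/(413*√1581) = 652697 - (-324)*√1581/1581/413 = 652697 - (-108)*√1581/217651 = 652697 + 108*√1581/217651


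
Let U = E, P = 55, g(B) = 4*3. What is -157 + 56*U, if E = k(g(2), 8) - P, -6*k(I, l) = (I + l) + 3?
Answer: -10355/3 ≈ -3451.7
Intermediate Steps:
g(B) = 12
k(I, l) = -½ - I/6 - l/6 (k(I, l) = -((I + l) + 3)/6 = -(3 + I + l)/6 = -½ - I/6 - l/6)
E = -353/6 (E = (-½ - ⅙*12 - ⅙*8) - 1*55 = (-½ - 2 - 4/3) - 55 = -23/6 - 55 = -353/6 ≈ -58.833)
U = -353/6 ≈ -58.833
-157 + 56*U = -157 + 56*(-353/6) = -157 - 9884/3 = -10355/3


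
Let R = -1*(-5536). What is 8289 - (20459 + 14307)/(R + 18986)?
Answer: 101614046/12261 ≈ 8287.6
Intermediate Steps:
R = 5536
8289 - (20459 + 14307)/(R + 18986) = 8289 - (20459 + 14307)/(5536 + 18986) = 8289 - 34766/24522 = 8289 - 1*17383/12261 = 8289 - 17383/12261 = 101614046/12261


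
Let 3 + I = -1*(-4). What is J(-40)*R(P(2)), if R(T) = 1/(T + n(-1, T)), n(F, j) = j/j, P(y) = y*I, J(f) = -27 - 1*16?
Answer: -43/3 ≈ -14.333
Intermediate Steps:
J(f) = -43 (J(f) = -27 - 16 = -43)
I = 1 (I = -3 - 1*(-4) = -3 + 4 = 1)
P(y) = y (P(y) = y*1 = y)
n(F, j) = 1
R(T) = 1/(1 + T) (R(T) = 1/(T + 1) = 1/(1 + T))
J(-40)*R(P(2)) = -43/(1 + 2) = -43/3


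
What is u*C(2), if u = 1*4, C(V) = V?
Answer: 8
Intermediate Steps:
u = 4
u*C(2) = 4*2 = 8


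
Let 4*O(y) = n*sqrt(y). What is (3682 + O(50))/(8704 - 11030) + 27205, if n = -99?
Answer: 31637574/1163 + 495*sqrt(2)/9304 ≈ 27204.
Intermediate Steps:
O(y) = -99*sqrt(y)/4 (O(y) = (-99*sqrt(y))/4 = -99*sqrt(y)/4)
(3682 + O(50))/(8704 - 11030) + 27205 = (3682 - 495*sqrt(2)/4)/(8704 - 11030) + 27205 = (3682 - 495*sqrt(2)/4)/(-2326) + 27205 = (3682 - 495*sqrt(2)/4)*(-1/2326) + 27205 = (-1841/1163 + 495*sqrt(2)/9304) + 27205 = 31637574/1163 + 495*sqrt(2)/9304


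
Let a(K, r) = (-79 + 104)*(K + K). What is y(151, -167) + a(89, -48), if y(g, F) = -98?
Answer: 4352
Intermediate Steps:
a(K, r) = 50*K (a(K, r) = 25*(2*K) = 50*K)
y(151, -167) + a(89, -48) = -98 + 50*89 = -98 + 4450 = 4352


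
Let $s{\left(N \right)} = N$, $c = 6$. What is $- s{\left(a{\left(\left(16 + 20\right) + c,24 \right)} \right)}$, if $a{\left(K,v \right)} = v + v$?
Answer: $-48$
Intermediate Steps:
$a{\left(K,v \right)} = 2 v$
$- s{\left(a{\left(\left(16 + 20\right) + c,24 \right)} \right)} = - 2 \cdot 24 = \left(-1\right) 48 = -48$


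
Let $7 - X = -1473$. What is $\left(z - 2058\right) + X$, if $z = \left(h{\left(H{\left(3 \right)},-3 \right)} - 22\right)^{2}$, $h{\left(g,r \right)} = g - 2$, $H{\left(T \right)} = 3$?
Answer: $-137$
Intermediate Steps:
$X = 1480$ ($X = 7 - -1473 = 7 + 1473 = 1480$)
$h{\left(g,r \right)} = -2 + g$ ($h{\left(g,r \right)} = g - 2 = -2 + g$)
$z = 441$ ($z = \left(\left(-2 + 3\right) - 22\right)^{2} = \left(1 - 22\right)^{2} = \left(-21\right)^{2} = 441$)
$\left(z - 2058\right) + X = \left(441 - 2058\right) + 1480 = -1617 + 1480 = -137$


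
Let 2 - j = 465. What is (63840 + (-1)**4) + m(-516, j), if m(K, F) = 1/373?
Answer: 23812694/373 ≈ 63841.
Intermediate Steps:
j = -463 (j = 2 - 1*465 = 2 - 465 = -463)
m(K, F) = 1/373
(63840 + (-1)**4) + m(-516, j) = (63840 + (-1)**4) + 1/373 = (63840 + 1) + 1/373 = 63841 + 1/373 = 23812694/373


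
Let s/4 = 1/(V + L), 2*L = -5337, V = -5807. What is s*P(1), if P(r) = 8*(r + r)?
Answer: -128/16951 ≈ -0.0075512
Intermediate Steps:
L = -5337/2 (L = (½)*(-5337) = -5337/2 ≈ -2668.5)
P(r) = 16*r (P(r) = 8*(2*r) = 16*r)
s = -8/16951 (s = 4/(-5807 - 5337/2) = 4/(-16951/2) = 4*(-2/16951) = -8/16951 ≈ -0.00047195)
s*P(1) = -128/16951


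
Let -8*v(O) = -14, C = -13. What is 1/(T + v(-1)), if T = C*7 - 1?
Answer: -4/361 ≈ -0.011080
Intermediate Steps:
v(O) = 7/4 (v(O) = -⅛*(-14) = 7/4)
T = -92 (T = -13*7 - 1 = -91 - 1 = -92)
1/(T + v(-1)) = 1/(-92 + 7/4) = 1/(-361/4) = -4/361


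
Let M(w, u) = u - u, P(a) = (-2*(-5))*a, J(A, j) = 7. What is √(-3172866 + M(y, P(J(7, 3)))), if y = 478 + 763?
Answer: I*√3172866 ≈ 1781.3*I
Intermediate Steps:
P(a) = 10*a
y = 1241
M(w, u) = 0
√(-3172866 + M(y, P(J(7, 3)))) = √(-3172866 + 0) = √(-3172866) = I*√3172866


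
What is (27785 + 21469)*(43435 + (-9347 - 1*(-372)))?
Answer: 1697292840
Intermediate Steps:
(27785 + 21469)*(43435 + (-9347 - 1*(-372))) = 49254*(43435 + (-9347 + 372)) = 49254*(43435 - 8975) = 49254*34460 = 1697292840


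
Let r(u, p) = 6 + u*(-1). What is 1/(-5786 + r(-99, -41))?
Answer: -1/5681 ≈ -0.00017603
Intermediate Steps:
r(u, p) = 6 - u
1/(-5786 + r(-99, -41)) = 1/(-5786 + (6 - 1*(-99))) = 1/(-5786 + (6 + 99)) = 1/(-5786 + 105) = 1/(-5681) = -1/5681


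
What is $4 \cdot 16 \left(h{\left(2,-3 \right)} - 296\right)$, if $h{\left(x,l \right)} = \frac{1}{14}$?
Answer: $- \frac{132576}{7} \approx -18939.0$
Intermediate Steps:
$h{\left(x,l \right)} = \frac{1}{14}$
$4 \cdot 16 \left(h{\left(2,-3 \right)} - 296\right) = 4 \cdot 16 \left(\frac{1}{14} - 296\right) = 64 \left(- \frac{4143}{14}\right) = - \frac{132576}{7}$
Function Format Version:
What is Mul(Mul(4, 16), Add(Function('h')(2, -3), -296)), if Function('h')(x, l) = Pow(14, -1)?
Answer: Rational(-132576, 7) ≈ -18939.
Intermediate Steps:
Function('h')(x, l) = Rational(1, 14)
Mul(Mul(4, 16), Add(Function('h')(2, -3), -296)) = Mul(Mul(4, 16), Add(Rational(1, 14), -296)) = Mul(64, Rational(-4143, 14)) = Rational(-132576, 7)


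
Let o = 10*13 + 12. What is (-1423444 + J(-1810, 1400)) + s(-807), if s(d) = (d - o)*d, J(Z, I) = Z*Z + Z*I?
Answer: 84499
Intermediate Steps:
J(Z, I) = Z² + I*Z
o = 142 (o = 130 + 12 = 142)
s(d) = d*(-142 + d) (s(d) = (d - 1*142)*d = (d - 142)*d = (-142 + d)*d = d*(-142 + d))
(-1423444 + J(-1810, 1400)) + s(-807) = (-1423444 - 1810*(1400 - 1810)) - 807*(-142 - 807) = (-1423444 - 1810*(-410)) - 807*(-949) = (-1423444 + 742100) + 765843 = -681344 + 765843 = 84499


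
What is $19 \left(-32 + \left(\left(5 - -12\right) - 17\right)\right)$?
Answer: $-608$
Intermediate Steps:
$19 \left(-32 + \left(\left(5 - -12\right) - 17\right)\right) = 19 \left(-32 + \left(\left(5 + 12\right) - 17\right)\right) = 19 \left(-32 + \left(17 - 17\right)\right) = 19 \left(-32 + 0\right) = 19 \left(-32\right) = -608$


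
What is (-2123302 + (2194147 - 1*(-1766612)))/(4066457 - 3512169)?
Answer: 1837457/554288 ≈ 3.3150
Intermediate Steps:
(-2123302 + (2194147 - 1*(-1766612)))/(4066457 - 3512169) = (-2123302 + (2194147 + 1766612))/554288 = (-2123302 + 3960759)*(1/554288) = 1837457*(1/554288) = 1837457/554288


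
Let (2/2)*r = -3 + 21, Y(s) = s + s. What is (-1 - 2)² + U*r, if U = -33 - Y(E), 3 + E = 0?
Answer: -477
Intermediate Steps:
E = -3 (E = -3 + 0 = -3)
Y(s) = 2*s
U = -27 (U = -33 - 2*(-3) = -33 - 1*(-6) = -33 + 6 = -27)
r = 18 (r = -3 + 21 = 18)
(-1 - 2)² + U*r = (-1 - 2)² - 27*18 = (-3)² - 486 = 9 - 486 = -477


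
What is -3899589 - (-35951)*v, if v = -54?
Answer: -5840943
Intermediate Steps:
-3899589 - (-35951)*v = -3899589 - (-35951)*(-54) = -3899589 - 1*1941354 = -3899589 - 1941354 = -5840943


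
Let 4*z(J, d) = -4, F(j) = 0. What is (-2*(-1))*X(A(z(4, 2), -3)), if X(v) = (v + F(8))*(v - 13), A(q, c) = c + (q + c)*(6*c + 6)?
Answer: 2880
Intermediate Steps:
z(J, d) = -1 (z(J, d) = (¼)*(-4) = -1)
A(q, c) = c + (6 + 6*c)*(c + q) (A(q, c) = c + (c + q)*(6 + 6*c) = c + (6 + 6*c)*(c + q))
X(v) = v*(-13 + v) (X(v) = (v + 0)*(v - 13) = v*(-13 + v))
(-2*(-1))*X(A(z(4, 2), -3)) = (-2*(-1))*((6*(-1) + 6*(-3)² + 7*(-3) + 6*(-3)*(-1))*(-13 + (6*(-1) + 6*(-3)² + 7*(-3) + 6*(-3)*(-1)))) = 2*((-6 + 6*9 - 21 + 18)*(-13 + (-6 + 6*9 - 21 + 18))) = 2*((-6 + 54 - 21 + 18)*(-13 + (-6 + 54 - 21 + 18))) = 2*(45*(-13 + 45)) = 2*(45*32) = 2*1440 = 2880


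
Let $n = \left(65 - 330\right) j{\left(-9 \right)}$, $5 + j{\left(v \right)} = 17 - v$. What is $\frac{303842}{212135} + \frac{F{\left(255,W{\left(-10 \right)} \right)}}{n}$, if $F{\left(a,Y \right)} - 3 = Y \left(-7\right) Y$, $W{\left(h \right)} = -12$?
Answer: $\frac{1648551}{1022105} \approx 1.6129$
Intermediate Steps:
$j{\left(v \right)} = 12 - v$ ($j{\left(v \right)} = -5 - \left(-17 + v\right) = 12 - v$)
$F{\left(a,Y \right)} = 3 - 7 Y^{2}$ ($F{\left(a,Y \right)} = 3 + Y \left(-7\right) Y = 3 + - 7 Y Y = 3 - 7 Y^{2}$)
$n = -5565$ ($n = \left(65 - 330\right) \left(12 - -9\right) = - 265 \left(12 + 9\right) = \left(-265\right) 21 = -5565$)
$\frac{303842}{212135} + \frac{F{\left(255,W{\left(-10 \right)} \right)}}{n} = \frac{303842}{212135} + \frac{3 - 7 \left(-12\right)^{2}}{-5565} = 303842 \cdot \frac{1}{212135} + \left(3 - 1008\right) \left(- \frac{1}{5565}\right) = \frac{3946}{2755} + \left(3 - 1008\right) \left(- \frac{1}{5565}\right) = \frac{3946}{2755} - - \frac{67}{371} = \frac{3946}{2755} + \frac{67}{371} = \frac{1648551}{1022105}$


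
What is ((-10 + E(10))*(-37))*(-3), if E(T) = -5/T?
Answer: -2331/2 ≈ -1165.5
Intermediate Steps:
((-10 + E(10))*(-37))*(-3) = ((-10 - 5/10)*(-37))*(-3) = ((-10 - 5*⅒)*(-37))*(-3) = ((-10 - ½)*(-37))*(-3) = -21/2*(-37)*(-3) = (777/2)*(-3) = -2331/2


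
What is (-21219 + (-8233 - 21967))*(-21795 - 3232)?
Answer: 1286863313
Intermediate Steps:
(-21219 + (-8233 - 21967))*(-21795 - 3232) = (-21219 - 30200)*(-25027) = -51419*(-25027) = 1286863313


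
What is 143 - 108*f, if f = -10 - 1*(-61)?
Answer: -5365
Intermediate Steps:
f = 51 (f = -10 + 61 = 51)
143 - 108*f = 143 - 108*51 = 143 - 5508 = -5365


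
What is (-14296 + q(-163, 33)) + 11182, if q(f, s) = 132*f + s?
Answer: -24597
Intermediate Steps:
q(f, s) = s + 132*f
(-14296 + q(-163, 33)) + 11182 = (-14296 + (33 + 132*(-163))) + 11182 = (-14296 + (33 - 21516)) + 11182 = (-14296 - 21483) + 11182 = -35779 + 11182 = -24597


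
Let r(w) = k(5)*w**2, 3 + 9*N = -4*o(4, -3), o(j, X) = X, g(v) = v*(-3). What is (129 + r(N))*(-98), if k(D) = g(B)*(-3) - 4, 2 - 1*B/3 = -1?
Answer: -20188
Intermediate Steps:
B = 9 (B = 6 - 3*(-1) = 6 + 3 = 9)
g(v) = -3*v
k(D) = 77 (k(D) = -3*9*(-3) - 4 = -27*(-3) - 4 = 81 - 4 = 77)
N = 1 (N = -1/3 + (-4*(-3))/9 = -1/3 + (1/9)*12 = -1/3 + 4/3 = 1)
r(w) = 77*w**2
(129 + r(N))*(-98) = (129 + 77*1**2)*(-98) = (129 + 77*1)*(-98) = (129 + 77)*(-98) = 206*(-98) = -20188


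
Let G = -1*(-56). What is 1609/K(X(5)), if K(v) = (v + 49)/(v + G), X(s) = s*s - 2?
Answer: 127111/72 ≈ 1765.4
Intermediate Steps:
G = 56
X(s) = -2 + s² (X(s) = s² - 2 = -2 + s²)
K(v) = (49 + v)/(56 + v) (K(v) = (v + 49)/(v + 56) = (49 + v)/(56 + v))
1609/K(X(5)) = 1609/(((49 + (-2 + 5²))/(56 + (-2 + 5²)))) = 1609/(((49 + (-2 + 25))/(56 + (-2 + 25)))) = 1609/(((49 + 23)/(56 + 23))) = 1609/((72/79)) = 1609/(((1/79)*72)) = 1609/(72/79) = 1609*(79/72) = 127111/72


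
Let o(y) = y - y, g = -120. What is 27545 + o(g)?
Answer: 27545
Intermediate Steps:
o(y) = 0
27545 + o(g) = 27545 + 0 = 27545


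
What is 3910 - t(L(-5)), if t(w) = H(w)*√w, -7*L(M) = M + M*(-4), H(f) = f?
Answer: 3910 + 15*I*√105/49 ≈ 3910.0 + 3.1368*I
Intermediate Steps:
L(M) = 3*M/7 (L(M) = -(M + M*(-4))/7 = -(M - 4*M)/7 = -(-3)*M/7 = 3*M/7)
t(w) = w^(3/2) (t(w) = w*√w = w^(3/2))
3910 - t(L(-5)) = 3910 - ((3/7)*(-5))^(3/2) = 3910 - (-15/7)^(3/2) = 3910 - (-15)*I*√105/49 = 3910 + 15*I*√105/49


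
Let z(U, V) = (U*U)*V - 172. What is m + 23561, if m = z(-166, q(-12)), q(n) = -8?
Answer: -197059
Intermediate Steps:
z(U, V) = -172 + V*U² (z(U, V) = U²*V - 172 = V*U² - 172 = -172 + V*U²)
m = -220620 (m = -172 - 8*(-166)² = -172 - 8*27556 = -172 - 220448 = -220620)
m + 23561 = -220620 + 23561 = -197059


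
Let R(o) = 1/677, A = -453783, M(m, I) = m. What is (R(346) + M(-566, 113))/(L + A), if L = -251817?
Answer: 127727/159230400 ≈ 0.00080215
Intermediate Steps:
R(o) = 1/677
(R(346) + M(-566, 113))/(L + A) = (1/677 - 566)/(-251817 - 453783) = -383181/677/(-705600) = -383181/677*(-1/705600) = 127727/159230400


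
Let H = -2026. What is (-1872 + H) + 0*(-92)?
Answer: -3898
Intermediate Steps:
(-1872 + H) + 0*(-92) = (-1872 - 2026) + 0*(-92) = -3898 + 0 = -3898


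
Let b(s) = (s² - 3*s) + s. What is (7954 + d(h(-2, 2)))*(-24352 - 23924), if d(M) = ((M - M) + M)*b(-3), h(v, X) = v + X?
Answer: -383987304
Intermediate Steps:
h(v, X) = X + v
b(s) = s² - 2*s
d(M) = 15*M (d(M) = ((M - M) + M)*(-3*(-2 - 3)) = (0 + M)*(-3*(-5)) = M*15 = 15*M)
(7954 + d(h(-2, 2)))*(-24352 - 23924) = (7954 + 15*(2 - 2))*(-24352 - 23924) = (7954 + 15*0)*(-48276) = (7954 + 0)*(-48276) = 7954*(-48276) = -383987304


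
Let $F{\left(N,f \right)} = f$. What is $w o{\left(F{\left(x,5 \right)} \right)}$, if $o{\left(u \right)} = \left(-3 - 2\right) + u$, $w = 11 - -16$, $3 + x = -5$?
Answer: $0$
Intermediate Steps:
$x = -8$ ($x = -3 - 5 = -8$)
$w = 27$ ($w = 11 + 16 = 27$)
$o{\left(u \right)} = -5 + u$
$w o{\left(F{\left(x,5 \right)} \right)} = 27 \left(-5 + 5\right) = 27 \cdot 0 = 0$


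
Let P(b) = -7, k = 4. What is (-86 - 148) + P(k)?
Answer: -241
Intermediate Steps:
(-86 - 148) + P(k) = (-86 - 148) - 7 = -234 - 7 = -241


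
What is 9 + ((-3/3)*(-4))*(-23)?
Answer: -83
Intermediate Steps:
9 + ((-3/3)*(-4))*(-23) = 9 + (((⅓)*(-3))*(-4))*(-23) = 9 - 1*(-4)*(-23) = 9 + 4*(-23) = 9 - 92 = -83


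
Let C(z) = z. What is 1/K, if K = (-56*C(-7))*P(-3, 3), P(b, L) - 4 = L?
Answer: 1/2744 ≈ 0.00036443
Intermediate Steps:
P(b, L) = 4 + L
K = 2744 (K = (-56*(-7))*(4 + 3) = 392*7 = 2744)
1/K = 1/2744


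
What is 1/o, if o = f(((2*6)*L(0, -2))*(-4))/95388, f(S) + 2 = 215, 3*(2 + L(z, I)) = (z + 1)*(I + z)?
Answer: 31796/71 ≈ 447.83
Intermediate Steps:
L(z, I) = -2 + (1 + z)*(I + z)/3 (L(z, I) = -2 + ((z + 1)*(I + z))/3 = -2 + ((1 + z)*(I + z))/3 = -2 + (1 + z)*(I + z)/3)
f(S) = 213 (f(S) = -2 + 215 = 213)
o = 71/31796 (o = 213/95388 = 213*(1/95388) = 71/31796 ≈ 0.0022330)
1/o = 1/(71/31796) = 31796/71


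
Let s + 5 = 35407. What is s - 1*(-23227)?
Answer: 58629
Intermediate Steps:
s = 35402 (s = -5 + 35407 = 35402)
s - 1*(-23227) = 35402 - 1*(-23227) = 35402 + 23227 = 58629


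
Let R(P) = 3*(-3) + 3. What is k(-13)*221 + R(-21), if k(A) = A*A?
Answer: 37343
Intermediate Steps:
k(A) = A²
R(P) = -6 (R(P) = -9 + 3 = -6)
k(-13)*221 + R(-21) = (-13)²*221 - 6 = 169*221 - 6 = 37349 - 6 = 37343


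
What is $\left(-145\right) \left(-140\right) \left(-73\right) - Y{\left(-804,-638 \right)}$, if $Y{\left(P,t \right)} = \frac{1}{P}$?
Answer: $- \frac{1191447599}{804} \approx -1.4819 \cdot 10^{6}$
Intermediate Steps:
$\left(-145\right) \left(-140\right) \left(-73\right) - Y{\left(-804,-638 \right)} = \left(-145\right) \left(-140\right) \left(-73\right) - \frac{1}{-804} = 20300 \left(-73\right) - - \frac{1}{804} = -1481900 + \frac{1}{804} = - \frac{1191447599}{804}$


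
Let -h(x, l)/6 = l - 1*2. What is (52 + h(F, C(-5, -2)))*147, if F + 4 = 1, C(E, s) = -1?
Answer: 10290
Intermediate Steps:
F = -3 (F = -4 + 1 = -3)
h(x, l) = 12 - 6*l (h(x, l) = -6*(l - 1*2) = -6*(l - 2) = -6*(-2 + l) = 12 - 6*l)
(52 + h(F, C(-5, -2)))*147 = (52 + (12 - 6*(-1)))*147 = (52 + (12 + 6))*147 = (52 + 18)*147 = 70*147 = 10290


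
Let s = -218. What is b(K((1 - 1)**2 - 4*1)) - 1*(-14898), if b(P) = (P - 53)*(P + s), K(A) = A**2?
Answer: 22372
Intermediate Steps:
b(P) = (-218 + P)*(-53 + P) (b(P) = (P - 53)*(P - 218) = (-53 + P)*(-218 + P) = (-218 + P)*(-53 + P))
b(K((1 - 1)**2 - 4*1)) - 1*(-14898) = (11554 + (((1 - 1)**2 - 4*1)**2)**2 - 271*((1 - 1)**2 - 4*1)**2) - 1*(-14898) = (11554 + ((0**2 - 4)**2)**2 - 271*(0**2 - 4)**2) + 14898 = (11554 + ((0 - 4)**2)**2 - 271*(0 - 4)**2) + 14898 = (11554 + ((-4)**2)**2 - 271*(-4)**2) + 14898 = (11554 + 16**2 - 271*16) + 14898 = (11554 + 256 - 4336) + 14898 = 7474 + 14898 = 22372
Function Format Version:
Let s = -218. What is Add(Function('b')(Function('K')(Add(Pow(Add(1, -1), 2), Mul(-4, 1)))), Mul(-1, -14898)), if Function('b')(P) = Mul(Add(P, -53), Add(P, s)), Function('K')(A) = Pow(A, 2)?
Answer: 22372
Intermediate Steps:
Function('b')(P) = Mul(Add(-218, P), Add(-53, P)) (Function('b')(P) = Mul(Add(P, -53), Add(P, -218)) = Mul(Add(-53, P), Add(-218, P)) = Mul(Add(-218, P), Add(-53, P)))
Add(Function('b')(Function('K')(Add(Pow(Add(1, -1), 2), Mul(-4, 1)))), Mul(-1, -14898)) = Add(Add(11554, Pow(Pow(Add(Pow(Add(1, -1), 2), Mul(-4, 1)), 2), 2), Mul(-271, Pow(Add(Pow(Add(1, -1), 2), Mul(-4, 1)), 2))), Mul(-1, -14898)) = Add(Add(11554, Pow(Pow(Add(Pow(0, 2), -4), 2), 2), Mul(-271, Pow(Add(Pow(0, 2), -4), 2))), 14898) = Add(Add(11554, Pow(Pow(Add(0, -4), 2), 2), Mul(-271, Pow(Add(0, -4), 2))), 14898) = Add(Add(11554, Pow(Pow(-4, 2), 2), Mul(-271, Pow(-4, 2))), 14898) = Add(Add(11554, Pow(16, 2), Mul(-271, 16)), 14898) = Add(Add(11554, 256, -4336), 14898) = Add(7474, 14898) = 22372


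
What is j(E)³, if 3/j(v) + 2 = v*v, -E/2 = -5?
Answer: 27/941192 ≈ 2.8687e-5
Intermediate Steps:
E = 10 (E = -2*(-5) = 10)
j(v) = 3/(-2 + v²) (j(v) = 3/(-2 + v*v) = 3/(-2 + v²))
j(E)³ = (3/(-2 + 10²))³ = (3/(-2 + 100))³ = (3/98)³ = 27/941192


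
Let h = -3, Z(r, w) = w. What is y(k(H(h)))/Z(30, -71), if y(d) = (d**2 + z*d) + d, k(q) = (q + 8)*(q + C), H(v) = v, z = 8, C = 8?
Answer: -850/71 ≈ -11.972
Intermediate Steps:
k(q) = (8 + q)**2 (k(q) = (q + 8)*(q + 8) = (8 + q)*(8 + q) = (8 + q)**2)
y(d) = d**2 + 9*d (y(d) = (d**2 + 8*d) + d = d**2 + 9*d)
y(k(H(h)))/Z(30, -71) = ((64 + (-3)**2 + 16*(-3))*(9 + (64 + (-3)**2 + 16*(-3))))/(-71) = ((64 + 9 - 48)*(9 + (64 + 9 - 48)))*(-1/71) = (25*(9 + 25))*(-1/71) = (25*34)*(-1/71) = 850*(-1/71) = -850/71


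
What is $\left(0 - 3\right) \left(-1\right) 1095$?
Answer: $3285$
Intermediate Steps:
$\left(0 - 3\right) \left(-1\right) 1095 = \left(-3\right) \left(-1\right) 1095 = 3 \cdot 1095 = 3285$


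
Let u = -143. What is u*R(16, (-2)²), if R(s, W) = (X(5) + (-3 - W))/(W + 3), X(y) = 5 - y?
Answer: 143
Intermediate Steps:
R(s, W) = (-3 - W)/(3 + W) (R(s, W) = ((5 - 1*5) + (-3 - W))/(W + 3) = ((5 - 5) + (-3 - W))/(3 + W) = (0 + (-3 - W))/(3 + W) = (-3 - W)/(3 + W))
u*R(16, (-2)²) = -143*(-1) = 143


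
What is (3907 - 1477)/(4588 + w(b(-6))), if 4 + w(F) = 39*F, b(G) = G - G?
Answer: 405/764 ≈ 0.53010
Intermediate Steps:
b(G) = 0
w(F) = -4 + 39*F
(3907 - 1477)/(4588 + w(b(-6))) = (3907 - 1477)/(4588 + (-4 + 39*0)) = 2430/(4588 + (-4 + 0)) = 2430/(4588 - 4) = 2430/4584 = 2430*(1/4584) = 405/764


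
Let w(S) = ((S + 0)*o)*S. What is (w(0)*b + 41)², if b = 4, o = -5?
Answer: 1681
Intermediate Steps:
w(S) = -5*S² (w(S) = ((S + 0)*(-5))*S = (S*(-5))*S = (-5*S)*S = -5*S²)
(w(0)*b + 41)² = (-5*0²*4 + 41)² = (-5*0*4 + 41)² = (0*4 + 41)² = (0 + 41)² = 41² = 1681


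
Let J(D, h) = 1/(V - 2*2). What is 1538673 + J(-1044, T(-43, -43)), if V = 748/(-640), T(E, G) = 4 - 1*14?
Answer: 1272482411/827 ≈ 1.5387e+6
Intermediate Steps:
T(E, G) = -10 (T(E, G) = 4 - 14 = -10)
V = -187/160 (V = 748*(-1/640) = -187/160 ≈ -1.1688)
J(D, h) = -160/827 (J(D, h) = 1/(-187/160 - 2*2) = 1/(-187/160 - 4) = 1/(-827/160) = -160/827)
1538673 + J(-1044, T(-43, -43)) = 1538673 - 160/827 = 1272482411/827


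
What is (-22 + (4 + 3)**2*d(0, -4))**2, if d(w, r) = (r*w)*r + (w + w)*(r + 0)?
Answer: 484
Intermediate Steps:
d(w, r) = w*r**2 + 2*r*w (d(w, r) = w*r**2 + (2*w)*r = w*r**2 + 2*r*w)
(-22 + (4 + 3)**2*d(0, -4))**2 = (-22 + (4 + 3)**2*(-4*0*(2 - 4)))**2 = (-22 + 7**2*(-4*0*(-2)))**2 = (-22 + 49*0)**2 = (-22 + 0)**2 = (-22)**2 = 484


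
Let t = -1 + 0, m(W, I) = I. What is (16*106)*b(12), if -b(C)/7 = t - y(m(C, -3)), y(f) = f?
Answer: -23744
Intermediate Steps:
t = -1
b(C) = -14 (b(C) = -7*(-1 - 1*(-3)) = -7*(-1 + 3) = -7*2 = -14)
(16*106)*b(12) = (16*106)*(-14) = 1696*(-14) = -23744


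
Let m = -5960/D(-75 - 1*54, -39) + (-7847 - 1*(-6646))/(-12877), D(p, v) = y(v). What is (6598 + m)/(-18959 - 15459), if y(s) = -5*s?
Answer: -3298232849/17284822854 ≈ -0.19082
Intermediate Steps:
D(p, v) = -5*v
m = -15302545/502203 (m = -5960/((-5*(-39))) + (-7847 - 1*(-6646))/(-12877) = -5960/195 + (-7847 + 6646)*(-1/12877) = -5960*1/195 - 1201*(-1/12877) = -1192/39 + 1201/12877 = -15302545/502203 ≈ -30.471)
(6598 + m)/(-18959 - 15459) = (6598 - 15302545/502203)/(-18959 - 15459) = (3298232849/502203)/(-34418) = (3298232849/502203)*(-1/34418) = -3298232849/17284822854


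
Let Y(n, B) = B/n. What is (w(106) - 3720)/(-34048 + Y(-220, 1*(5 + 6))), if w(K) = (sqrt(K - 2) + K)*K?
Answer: -150320/680961 - 4240*sqrt(26)/680961 ≈ -0.25250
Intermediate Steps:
w(K) = K*(K + sqrt(-2 + K)) (w(K) = (sqrt(-2 + K) + K)*K = (K + sqrt(-2 + K))*K = K*(K + sqrt(-2 + K)))
(w(106) - 3720)/(-34048 + Y(-220, 1*(5 + 6))) = (106*(106 + sqrt(-2 + 106)) - 3720)/(-34048 + (1*(5 + 6))/(-220)) = (106*(106 + sqrt(104)) - 3720)/(-34048 + (1*11)*(-1/220)) = (106*(106 + 2*sqrt(26)) - 3720)/(-34048 + 11*(-1/220)) = ((11236 + 212*sqrt(26)) - 3720)/(-34048 - 1/20) = (7516 + 212*sqrt(26))/(-680961/20) = (7516 + 212*sqrt(26))*(-20/680961) = -150320/680961 - 4240*sqrt(26)/680961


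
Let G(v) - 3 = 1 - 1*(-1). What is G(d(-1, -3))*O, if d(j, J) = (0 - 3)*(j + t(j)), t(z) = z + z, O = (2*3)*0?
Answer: 0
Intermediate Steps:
O = 0 (O = 6*0 = 0)
t(z) = 2*z
d(j, J) = -9*j (d(j, J) = (0 - 3)*(j + 2*j) = -9*j)
G(v) = 5 (G(v) = 3 + (1 - 1*(-1)) = 3 + (1 + 1) = 3 + 2 = 5)
G(d(-1, -3))*O = 5*0 = 0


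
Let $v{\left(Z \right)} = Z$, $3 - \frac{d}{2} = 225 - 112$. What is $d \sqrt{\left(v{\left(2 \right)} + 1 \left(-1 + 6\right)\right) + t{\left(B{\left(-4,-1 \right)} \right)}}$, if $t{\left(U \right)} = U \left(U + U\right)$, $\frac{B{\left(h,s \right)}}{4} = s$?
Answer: $- 220 \sqrt{39} \approx -1373.9$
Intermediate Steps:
$B{\left(h,s \right)} = 4 s$
$d = -220$ ($d = 6 - 2 \left(225 - 112\right) = 6 - 226 = -220$)
$t{\left(U \right)} = 2 U^{2}$ ($t{\left(U \right)} = U 2 U = 2 U^{2}$)
$d \sqrt{\left(v{\left(2 \right)} + 1 \left(-1 + 6\right)\right) + t{\left(B{\left(-4,-1 \right)} \right)}} = - 220 \sqrt{\left(2 + 1 \left(-1 + 6\right)\right) + 2 \left(4 \left(-1\right)\right)^{2}} = - 220 \sqrt{\left(2 + 1 \cdot 5\right) + 2 \left(-4\right)^{2}} = - 220 \sqrt{\left(2 + 5\right) + 2 \cdot 16} = - 220 \sqrt{7 + 32} = - 220 \sqrt{39}$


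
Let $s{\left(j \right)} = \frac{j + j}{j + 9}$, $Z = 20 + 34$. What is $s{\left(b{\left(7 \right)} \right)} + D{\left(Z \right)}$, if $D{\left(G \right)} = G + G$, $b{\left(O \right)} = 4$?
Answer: $\frac{1412}{13} \approx 108.62$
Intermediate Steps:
$Z = 54$
$s{\left(j \right)} = \frac{2 j}{9 + j}$
$D{\left(G \right)} = 2 G$
$s{\left(b{\left(7 \right)} \right)} + D{\left(Z \right)} = 2 \cdot 4 \frac{1}{9 + 4} + 2 \cdot 54 = 2 \cdot 4 \cdot \frac{1}{13} + 108 = \frac{8}{13} + 108 = \frac{1412}{13}$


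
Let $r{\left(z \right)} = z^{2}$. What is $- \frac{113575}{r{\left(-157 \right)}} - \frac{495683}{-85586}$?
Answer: $\frac{2497660317}{2109609314} \approx 1.1839$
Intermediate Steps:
$- \frac{113575}{r{\left(-157 \right)}} - \frac{495683}{-85586} = - \frac{113575}{\left(-157\right)^{2}} - \frac{495683}{-85586} = - \frac{113575}{24649} - - \frac{495683}{85586} = \left(-113575\right) \frac{1}{24649} + \frac{495683}{85586} = - \frac{113575}{24649} + \frac{495683}{85586} = \frac{2497660317}{2109609314}$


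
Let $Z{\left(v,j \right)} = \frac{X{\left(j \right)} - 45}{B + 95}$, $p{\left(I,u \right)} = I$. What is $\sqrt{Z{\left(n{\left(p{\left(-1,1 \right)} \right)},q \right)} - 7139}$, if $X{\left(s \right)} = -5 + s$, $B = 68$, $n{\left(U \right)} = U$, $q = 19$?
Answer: $\frac{2 i \sqrt{47420286}}{163} \approx 84.494 i$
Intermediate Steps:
$Z{\left(v,j \right)} = - \frac{50}{163} + \frac{j}{163}$ ($Z{\left(v,j \right)} = \frac{\left(-5 + j\right) - 45}{68 + 95} = \frac{-50 + j}{163} = \left(-50 + j\right) \frac{1}{163} = - \frac{50}{163} + \frac{j}{163}$)
$\sqrt{Z{\left(n{\left(p{\left(-1,1 \right)} \right)},q \right)} - 7139} = \sqrt{\left(- \frac{50}{163} + \frac{1}{163} \cdot 19\right) - 7139} = \sqrt{\left(- \frac{50}{163} + \frac{19}{163}\right) - 7139} = \sqrt{- \frac{31}{163} - 7139} = \sqrt{- \frac{1163688}{163}} = \frac{2 i \sqrt{47420286}}{163}$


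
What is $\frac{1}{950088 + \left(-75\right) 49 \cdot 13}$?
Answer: $\frac{1}{902313} \approx 1.1083 \cdot 10^{-6}$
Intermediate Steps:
$\frac{1}{950088 + \left(-75\right) 49 \cdot 13} = \frac{1}{950088 - 47775} = \frac{1}{902313}$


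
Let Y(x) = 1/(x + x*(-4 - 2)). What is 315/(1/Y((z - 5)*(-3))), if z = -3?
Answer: -21/8 ≈ -2.6250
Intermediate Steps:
Y(x) = -1/(5*x) (Y(x) = 1/(x + x*(-6)) = 1/(x - 6*x) = 1/(-5*x) = -1/(5*x))
315/(1/Y((z - 5)*(-3))) = 315/(1/(-(-1/(3*(-3 - 5)))/5)) = 315/(1/(-1/(5*((-8*(-3)))))) = 315/(1/(-⅕/24)) = 315/(1/(-⅕*1/24)) = 315/(1/(-1/120)) = 315/(-120) = 315*(-1/120) = -21/8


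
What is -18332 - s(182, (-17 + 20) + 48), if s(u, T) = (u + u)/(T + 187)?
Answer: -311670/17 ≈ -18334.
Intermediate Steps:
s(u, T) = 2*u/(187 + T) (s(u, T) = (2*u)/(187 + T) = 2*u/(187 + T))
-18332 - s(182, (-17 + 20) + 48) = -18332 - 2*182/(187 + ((-17 + 20) + 48)) = -18332 - 2*182/(187 + (3 + 48)) = -18332 - 2*182/(187 + 51) = -18332 - 2*182/238 = -18332 - 1*26/17 = -18332 - 26/17 = -311670/17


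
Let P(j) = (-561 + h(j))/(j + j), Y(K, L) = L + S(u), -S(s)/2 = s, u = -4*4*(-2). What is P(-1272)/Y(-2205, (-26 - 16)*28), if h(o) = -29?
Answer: -59/315456 ≈ -0.00018703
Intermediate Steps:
u = 32 (u = -16*(-2) = 32)
S(s) = -2*s
Y(K, L) = -64 + L (Y(K, L) = L - 2*32 = L - 64 = -64 + L)
P(j) = -295/j (P(j) = (-561 - 29)/(j + j) = -590*1/(2*j) = -295/j)
P(-1272)/Y(-2205, (-26 - 16)*28) = (-295/(-1272))/(-64 + (-26 - 16)*28) = (-295*(-1/1272))/(-64 - 42*28) = 295/(1272*(-64 - 1176)) = (295/1272)/(-1240) = (295/1272)*(-1/1240) = -59/315456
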